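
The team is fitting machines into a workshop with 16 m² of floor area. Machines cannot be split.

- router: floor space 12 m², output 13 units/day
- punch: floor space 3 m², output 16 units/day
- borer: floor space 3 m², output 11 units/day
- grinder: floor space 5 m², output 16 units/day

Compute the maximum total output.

Take punch, borer, and grinder: floor space 3 + 3 + 5 = 11 ≤ 16, output 16 + 11 + 16 = 43.
No other feasible combination does better.

43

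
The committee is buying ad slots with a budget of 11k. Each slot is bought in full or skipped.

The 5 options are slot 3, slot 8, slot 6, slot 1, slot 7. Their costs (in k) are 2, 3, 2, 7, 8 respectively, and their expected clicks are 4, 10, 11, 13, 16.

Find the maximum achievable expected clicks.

Allowing fractional choices, the relaxed optimum would be about 33.0, but ad slots are indivisible.
slot 3 + slot 6 + slot 1: cost 2 + 2 + 7 = 11 ≤ 11, expected clicks 4 + 11 + 13 = 28.
slot 6 + slot 7: cost 2 + 8 = 10 ≤ 11, expected clicks 11 + 16 = 27.
Best is slot 3, slot 6, and slot 1 with total expected clicks 28.

28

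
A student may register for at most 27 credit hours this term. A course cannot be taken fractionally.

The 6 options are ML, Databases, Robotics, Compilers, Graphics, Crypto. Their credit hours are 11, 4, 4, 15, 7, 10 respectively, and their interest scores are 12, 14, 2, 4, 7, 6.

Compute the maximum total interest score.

35

Allowing fractional choices, the relaxed optimum would be about 36.0, but courses are indivisible.
ML + Databases + Crypto: credit hours 11 + 4 + 10 = 25 ≤ 27, interest score 12 + 14 + 6 = 32.
ML + Databases + Robotics + Graphics: credit hours 11 + 4 + 4 + 7 = 26 ≤ 27, interest score 12 + 14 + 2 + 7 = 35.
ML + Databases + Graphics: credit hours 11 + 4 + 7 = 22 ≤ 27, interest score 12 + 14 + 7 = 33.
Best is ML, Databases, Robotics, and Graphics with total interest score 35.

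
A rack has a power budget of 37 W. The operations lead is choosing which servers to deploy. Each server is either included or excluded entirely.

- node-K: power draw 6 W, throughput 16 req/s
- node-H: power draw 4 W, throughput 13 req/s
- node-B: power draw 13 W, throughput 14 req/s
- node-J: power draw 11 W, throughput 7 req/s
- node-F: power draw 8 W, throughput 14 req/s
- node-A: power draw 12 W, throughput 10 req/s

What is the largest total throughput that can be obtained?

Allowing fractional choices, the relaxed optimum would be about 62.0, but servers are indivisible.
node-K + node-H + node-F + node-A: power draw 6 + 4 + 8 + 12 = 30 ≤ 37, throughput 16 + 13 + 14 + 10 = 53.
node-K + node-H + node-B + node-A: power draw 6 + 4 + 13 + 12 = 35 ≤ 37, throughput 16 + 13 + 14 + 10 = 53.
node-K + node-H + node-B + node-F: power draw 6 + 4 + 13 + 8 = 31 ≤ 37, throughput 16 + 13 + 14 + 14 = 57.
Best is node-K, node-H, node-B, and node-F with total throughput 57.

57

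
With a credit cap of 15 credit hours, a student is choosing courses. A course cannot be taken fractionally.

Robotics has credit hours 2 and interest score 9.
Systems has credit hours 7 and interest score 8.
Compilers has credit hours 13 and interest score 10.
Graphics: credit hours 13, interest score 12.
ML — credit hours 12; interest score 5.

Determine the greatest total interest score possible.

21

Allowing fractional choices, the relaxed optimum would be about 22.5, but courses are indivisible.
Robotics + Graphics: credit hours 2 + 13 = 15 ≤ 15, interest score 9 + 12 = 21.
Robotics + Systems: credit hours 2 + 7 = 9 ≤ 15, interest score 9 + 8 = 17.
Robotics + Compilers: credit hours 2 + 13 = 15 ≤ 15, interest score 9 + 10 = 19.
Best is Robotics and Graphics with total interest score 21.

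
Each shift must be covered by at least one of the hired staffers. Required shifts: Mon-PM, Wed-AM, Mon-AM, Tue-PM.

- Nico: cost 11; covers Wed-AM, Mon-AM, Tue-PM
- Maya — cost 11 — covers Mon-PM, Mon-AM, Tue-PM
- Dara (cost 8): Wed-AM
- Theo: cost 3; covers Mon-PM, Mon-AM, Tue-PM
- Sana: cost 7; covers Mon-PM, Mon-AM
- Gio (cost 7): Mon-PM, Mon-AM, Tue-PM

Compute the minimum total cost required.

11

This is an integer covering problem.
Choose Dara and Theo: together they cover Mon-PM, Wed-AM, Mon-AM, Tue-PM — every shift.
Total cost: 8 + 3 = 11.
No cover costs less than 11.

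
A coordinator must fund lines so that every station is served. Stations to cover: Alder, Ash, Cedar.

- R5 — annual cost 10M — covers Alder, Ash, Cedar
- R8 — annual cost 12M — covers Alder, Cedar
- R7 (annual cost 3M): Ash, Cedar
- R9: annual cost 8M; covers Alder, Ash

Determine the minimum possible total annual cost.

10

The greedy cost-per-new-station heuristic would pick R7 and R9 for 11, but a cheaper cover exists.
R5 alone covers Alder, Ash, Cedar — every station.
Total annual cost: 10.
No cover costs less than 10.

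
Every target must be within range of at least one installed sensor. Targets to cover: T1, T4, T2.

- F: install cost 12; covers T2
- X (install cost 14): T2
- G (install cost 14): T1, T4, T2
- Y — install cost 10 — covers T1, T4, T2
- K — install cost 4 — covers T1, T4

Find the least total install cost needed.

This is an integer covering problem.
The greedy cost-per-new-target heuristic would pick K and Y for 14, but a cheaper cover exists.
Y alone covers T1, T4, T2 — every target.
Total install cost: 10.
No cover costs less than 10.

10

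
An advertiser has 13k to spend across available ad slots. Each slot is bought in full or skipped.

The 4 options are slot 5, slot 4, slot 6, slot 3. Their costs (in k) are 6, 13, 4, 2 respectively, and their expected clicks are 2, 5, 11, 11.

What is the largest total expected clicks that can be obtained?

24

Treat it as a binary knapsack problem.
slot 5 + slot 3: cost 6 + 2 = 8 ≤ 13, expected clicks 2 + 11 = 13.
slot 6 + slot 3: cost 4 + 2 = 6 ≤ 13, expected clicks 11 + 11 = 22.
slot 5 + slot 6 + slot 3: cost 6 + 4 + 2 = 12 ≤ 13, expected clicks 2 + 11 + 11 = 24.
Best is slot 5, slot 6, and slot 3 with total expected clicks 24.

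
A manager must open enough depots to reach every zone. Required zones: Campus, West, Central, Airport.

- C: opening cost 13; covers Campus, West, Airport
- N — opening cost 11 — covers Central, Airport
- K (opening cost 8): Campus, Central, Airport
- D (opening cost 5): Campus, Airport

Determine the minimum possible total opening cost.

The greedy cost-per-new-zone heuristic would pick D, K, and C for 26, but a cheaper cover exists.
Choose C and K: together they cover Campus, West, Central, Airport — every zone.
Total opening cost: 13 + 8 = 21.
No cover costs less than 21.

21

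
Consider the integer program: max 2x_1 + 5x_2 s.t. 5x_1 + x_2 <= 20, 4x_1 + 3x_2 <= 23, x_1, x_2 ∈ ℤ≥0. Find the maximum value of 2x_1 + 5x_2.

35

The continuous relaxation peaks at (0, 7.67) with value 38.33; rounding to a feasible lattice point costs some objective.
(x_1,x_2)=(0,7): 5·0+1·7=7≤20, 4·0+3·7=21≤23, objective 35.
(x_1,x_2)=(1,6): 5·1+1·6=11≤20, 4·1+3·6=22≤23, objective 32.
(x_1,x_2)=(0,6): 5·0+1·6=6≤20, 4·0+3·6=18≤23, objective 30.
The best lattice point is (0,7), giving 35.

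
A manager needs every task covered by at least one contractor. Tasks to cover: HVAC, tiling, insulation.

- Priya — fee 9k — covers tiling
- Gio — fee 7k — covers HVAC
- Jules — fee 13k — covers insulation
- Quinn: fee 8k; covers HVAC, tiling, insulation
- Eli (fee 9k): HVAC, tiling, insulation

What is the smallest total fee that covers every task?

8

Quinn alone covers HVAC, tiling, insulation — every task.
Total fee: 8.
No cover costs less than 8.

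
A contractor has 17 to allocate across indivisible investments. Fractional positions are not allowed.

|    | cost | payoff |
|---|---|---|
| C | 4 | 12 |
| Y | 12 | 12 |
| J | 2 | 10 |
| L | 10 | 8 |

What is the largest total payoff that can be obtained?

30

Treat it as a binary knapsack problem.
C + J + L: cost 4 + 2 + 10 = 16 ≤ 17, payoff 12 + 10 + 8 = 30.
C + Y: cost 4 + 12 = 16 ≤ 17, payoff 12 + 12 = 24.
C + J: cost 4 + 2 = 6 ≤ 17, payoff 12 + 10 = 22.
Best is C, J, and L with total payoff 30.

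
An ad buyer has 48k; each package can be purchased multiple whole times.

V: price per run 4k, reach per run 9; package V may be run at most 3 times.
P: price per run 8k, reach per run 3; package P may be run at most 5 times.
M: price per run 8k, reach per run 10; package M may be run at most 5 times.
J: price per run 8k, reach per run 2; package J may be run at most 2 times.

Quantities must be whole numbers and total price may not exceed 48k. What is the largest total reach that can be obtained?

68

V has the best ratio (9/4); taking only V gives at most 3×9 = 27 (stopped by the supply cap of 3).
Mixing does better — 2×V and 5×M: price 48 ≤ 48, reach 2·9 + 5·10 = 68.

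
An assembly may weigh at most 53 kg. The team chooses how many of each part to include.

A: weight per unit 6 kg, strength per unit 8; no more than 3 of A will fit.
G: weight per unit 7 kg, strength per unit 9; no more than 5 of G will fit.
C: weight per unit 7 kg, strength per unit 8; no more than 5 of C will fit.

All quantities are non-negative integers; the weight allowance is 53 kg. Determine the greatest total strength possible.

69

A has the best ratio (8/6); taking only A gives at most 3×8 = 24 (stopped by the supply cap of 3).
Mixing does better — 3×A and 5×G: weight 53 ≤ 53, strength 3·8 + 5·9 = 69.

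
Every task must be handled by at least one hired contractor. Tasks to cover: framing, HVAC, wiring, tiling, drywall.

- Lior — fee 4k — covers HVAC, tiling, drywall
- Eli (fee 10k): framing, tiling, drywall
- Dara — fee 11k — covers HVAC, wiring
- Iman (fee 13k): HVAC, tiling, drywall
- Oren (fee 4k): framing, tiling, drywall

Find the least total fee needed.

The greedy cost-per-new-task heuristic would pick Lior, Oren, and Dara for 19, but a cheaper cover exists.
Choose Dara and Oren: together they cover framing, HVAC, wiring, tiling, drywall — every task.
Total fee: 11 + 4 = 15.
No cover costs less than 15.

15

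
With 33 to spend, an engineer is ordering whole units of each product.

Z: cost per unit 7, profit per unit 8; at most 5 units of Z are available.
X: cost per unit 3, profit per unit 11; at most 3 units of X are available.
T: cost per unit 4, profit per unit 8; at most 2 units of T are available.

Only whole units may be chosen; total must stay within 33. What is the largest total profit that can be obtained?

This is a bounded integer knapsack.
2×Z, 3×X, and 2×T: cost 31 ≤ 33, profit 2·8 + 3·11 + 2·8 = 65.
1×Z, 3×X, and 2×T: cost 24 ≤ 33, profit 1·8 + 3·11 + 2·8 = 57.
Best is 65.

65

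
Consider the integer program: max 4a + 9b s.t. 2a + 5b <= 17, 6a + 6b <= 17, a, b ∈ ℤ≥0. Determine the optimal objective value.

The continuous relaxation peaks at (0, 2.83) with value 25.50; rounding to a feasible lattice point costs some objective.
(a,b)=(0,2) is feasible, giving 18.
(a,b)=(1,1) is feasible, giving 13.
(a,b)=(0,1) is feasible, giving 9.
Maximum is 18 at (a,b)=(0,2).

18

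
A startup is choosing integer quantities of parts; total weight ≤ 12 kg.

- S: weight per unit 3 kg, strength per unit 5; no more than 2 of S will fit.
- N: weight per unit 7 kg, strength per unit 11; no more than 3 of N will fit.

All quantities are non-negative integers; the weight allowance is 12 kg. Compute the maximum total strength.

This is a bounded integer knapsack.
1×S and 1×N: weight 10 ≤ 12, strength 1·5 + 1·11 = 16.
1×N: weight 7 ≤ 12, strength 1·11 = 11.
Best is 16.

16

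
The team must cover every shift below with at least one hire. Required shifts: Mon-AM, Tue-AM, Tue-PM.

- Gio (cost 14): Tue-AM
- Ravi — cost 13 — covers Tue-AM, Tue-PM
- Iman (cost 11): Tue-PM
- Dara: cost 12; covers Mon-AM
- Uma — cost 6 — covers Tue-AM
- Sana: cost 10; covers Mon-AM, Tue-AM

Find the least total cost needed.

Choose Iman and Sana: together they cover Mon-AM, Tue-AM, Tue-PM — every shift.
Total cost: 11 + 10 = 21.
No cover costs less than 21.

21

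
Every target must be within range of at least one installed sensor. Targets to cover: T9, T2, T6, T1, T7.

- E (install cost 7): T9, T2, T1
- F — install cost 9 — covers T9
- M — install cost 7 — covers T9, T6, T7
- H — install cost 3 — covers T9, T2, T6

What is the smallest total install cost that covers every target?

14

This is a weighted set-cover instance.
The greedy cost-per-new-target heuristic would pick H, E, and M for 17, but a cheaper cover exists.
Choose E and M: together they cover T9, T2, T6, T1, T7 — every target.
Total install cost: 7 + 7 = 14.
No cover costs less than 14.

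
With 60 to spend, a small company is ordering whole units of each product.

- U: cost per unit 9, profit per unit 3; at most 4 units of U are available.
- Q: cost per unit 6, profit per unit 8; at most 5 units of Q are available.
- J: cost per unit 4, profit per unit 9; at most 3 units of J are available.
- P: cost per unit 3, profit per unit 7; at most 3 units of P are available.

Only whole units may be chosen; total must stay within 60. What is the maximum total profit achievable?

1×U, 5×Q, 3×J, and 3×P: cost 60 ≤ 60, profit 1·3 + 5·8 + 3·9 + 3·7 = 91.
5×Q, 3×J, and 3×P: cost 51 ≤ 60, profit 5·8 + 3·9 + 3·7 = 88.
Best is 91.

91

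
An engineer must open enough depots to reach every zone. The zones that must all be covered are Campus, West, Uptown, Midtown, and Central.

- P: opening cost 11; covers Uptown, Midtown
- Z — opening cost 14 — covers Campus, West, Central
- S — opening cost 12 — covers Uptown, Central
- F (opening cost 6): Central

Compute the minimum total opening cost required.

25

Choose P and Z: together they cover Campus, West, Uptown, Midtown, Central — every zone.
Total opening cost: 11 + 14 = 25.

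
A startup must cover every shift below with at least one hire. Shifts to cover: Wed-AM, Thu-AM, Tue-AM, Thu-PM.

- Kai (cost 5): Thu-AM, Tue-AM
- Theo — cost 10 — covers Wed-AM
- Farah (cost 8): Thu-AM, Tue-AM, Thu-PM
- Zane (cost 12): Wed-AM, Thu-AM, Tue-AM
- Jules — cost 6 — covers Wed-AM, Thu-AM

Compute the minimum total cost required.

Choose Farah and Jules: together they cover Wed-AM, Thu-AM, Tue-AM, Thu-PM — every shift.
Total cost: 8 + 6 = 14.

14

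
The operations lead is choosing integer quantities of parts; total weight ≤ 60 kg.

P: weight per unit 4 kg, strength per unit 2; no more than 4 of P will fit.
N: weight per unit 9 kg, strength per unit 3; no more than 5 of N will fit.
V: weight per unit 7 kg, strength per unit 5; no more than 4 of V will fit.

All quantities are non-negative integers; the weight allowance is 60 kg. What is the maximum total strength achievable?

This is a bounded integer knapsack.
V has the best ratio (5/7); taking only V gives at most 4×5 = 20 (stopped by the supply cap of 4).
Mixing does better — 3×P, 2×N, and 4×V: weight 58 ≤ 60, strength 3·2 + 2·3 + 4·5 = 32.

32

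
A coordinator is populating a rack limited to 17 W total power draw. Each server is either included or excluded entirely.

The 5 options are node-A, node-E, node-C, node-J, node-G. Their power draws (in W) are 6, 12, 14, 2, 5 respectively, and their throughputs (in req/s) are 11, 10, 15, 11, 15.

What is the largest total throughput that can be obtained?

node-A + node-G: power draw 6 + 5 = 11 ≤ 17, throughput 11 + 15 = 26.
node-A + node-J + node-G: power draw 6 + 2 + 5 = 13 ≤ 17, throughput 11 + 11 + 15 = 37.
node-J + node-G: power draw 2 + 5 = 7 ≤ 17, throughput 11 + 15 = 26.
Best is node-A, node-J, and node-G with total throughput 37.

37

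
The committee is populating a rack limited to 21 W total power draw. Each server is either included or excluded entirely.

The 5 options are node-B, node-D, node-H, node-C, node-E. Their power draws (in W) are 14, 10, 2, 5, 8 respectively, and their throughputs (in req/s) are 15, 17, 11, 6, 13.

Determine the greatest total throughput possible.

node-D + node-H + node-C: power draw 10 + 2 + 5 = 17 ≤ 21, throughput 17 + 11 + 6 = 34.
node-D + node-H + node-E: power draw 10 + 2 + 8 = 20 ≤ 21, throughput 17 + 11 + 13 = 41.
Best is node-D, node-H, and node-E with total throughput 41.

41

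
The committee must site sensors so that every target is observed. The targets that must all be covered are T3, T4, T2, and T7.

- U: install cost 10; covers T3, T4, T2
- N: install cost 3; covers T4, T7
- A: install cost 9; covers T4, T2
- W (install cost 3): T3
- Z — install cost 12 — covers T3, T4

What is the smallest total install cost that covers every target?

The greedy cost-per-new-target heuristic would pick N, W, and A for 15, but a cheaper cover exists.
Choose U and N: together they cover T3, T4, T2, T7 — every target.
Total install cost: 10 + 3 = 13.
No cover costs less than 13.

13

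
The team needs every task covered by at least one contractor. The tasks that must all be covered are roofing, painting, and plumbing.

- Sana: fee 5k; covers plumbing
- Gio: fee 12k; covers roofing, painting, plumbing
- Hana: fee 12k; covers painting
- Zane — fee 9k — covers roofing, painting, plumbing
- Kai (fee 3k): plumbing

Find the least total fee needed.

9

Zane alone covers roofing, painting, plumbing — every task.
Total fee: 9.
No cover costs less than 9.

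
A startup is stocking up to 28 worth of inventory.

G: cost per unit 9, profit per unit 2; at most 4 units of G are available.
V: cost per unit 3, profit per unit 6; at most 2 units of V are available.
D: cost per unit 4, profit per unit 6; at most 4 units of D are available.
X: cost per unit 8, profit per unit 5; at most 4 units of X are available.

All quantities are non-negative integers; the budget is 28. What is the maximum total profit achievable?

36

1×V, 4×D, and 1×X: cost 27 ≤ 28, profit 1·6 + 4·6 + 1·5 = 35.
2×V and 4×D: cost 22 ≤ 28, profit 2·6 + 4·6 = 36.
Best is 36.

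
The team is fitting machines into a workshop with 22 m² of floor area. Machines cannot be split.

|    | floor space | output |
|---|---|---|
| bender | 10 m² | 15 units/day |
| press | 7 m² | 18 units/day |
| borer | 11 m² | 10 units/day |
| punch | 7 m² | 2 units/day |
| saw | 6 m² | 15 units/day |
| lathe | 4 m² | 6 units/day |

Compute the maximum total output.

This is a 0-1 knapsack instance.
press + saw + lathe: floor space 7 + 6 + 4 = 17 ≤ 22, output 18 + 15 + 6 = 39.
bender + press + lathe: floor space 10 + 7 + 4 = 21 ≤ 22, output 15 + 18 + 6 = 39.
bender + saw + lathe: floor space 10 + 6 + 4 = 20 ≤ 22, output 15 + 15 + 6 = 36.
The maximum output is 39; one optimal choice is press, saw, and lathe.

39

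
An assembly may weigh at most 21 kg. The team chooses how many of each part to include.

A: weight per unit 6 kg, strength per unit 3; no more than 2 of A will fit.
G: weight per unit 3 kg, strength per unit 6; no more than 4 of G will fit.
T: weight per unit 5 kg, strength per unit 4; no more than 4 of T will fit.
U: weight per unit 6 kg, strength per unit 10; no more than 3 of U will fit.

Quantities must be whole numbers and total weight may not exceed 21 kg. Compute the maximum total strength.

Take 3×G and 2×U: weight 21 ≤ 21, strength 3·6 + 2·10 = 38.
No other integer combination yields more.

38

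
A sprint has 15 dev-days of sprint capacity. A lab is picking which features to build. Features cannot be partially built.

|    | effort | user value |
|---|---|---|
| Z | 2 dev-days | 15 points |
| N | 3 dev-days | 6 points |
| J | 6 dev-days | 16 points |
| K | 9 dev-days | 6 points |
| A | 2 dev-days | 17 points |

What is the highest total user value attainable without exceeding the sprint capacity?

This is an integer program with binary decision variables.
Allowing fractional choices, the relaxed optimum would be about 55.3, but features are indivisible.
N + J + A: effort 3 + 6 + 2 = 11 ≤ 15, user value 6 + 16 + 17 = 39.
Z + N + J + A: effort 2 + 3 + 6 + 2 = 13 ≤ 15, user value 15 + 6 + 16 + 17 = 54.
Z + J + A: effort 2 + 6 + 2 = 10 ≤ 15, user value 15 + 16 + 17 = 48.
Best is Z, N, J, and A with total user value 54.

54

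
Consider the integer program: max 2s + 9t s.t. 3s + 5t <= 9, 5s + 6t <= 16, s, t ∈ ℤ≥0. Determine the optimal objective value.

Relaxing integrality, the LP optimum is 16.20 at (s,t) = (0, 1.8), which is not an integer point.
(s,t)=(1,1): 3·1+5·1=8≤9, 5·1+6·1=11≤16, objective 11.
(s,t)=(0,1): 3·0+5·1=5≤9, 5·0+6·1=6≤16, objective 9.
(s,t)=(2,0): 3·2+5·0=6≤9, 5·2+6·0=10≤16, objective 4.
Maximum is 11 at (s,t)=(1,1).

11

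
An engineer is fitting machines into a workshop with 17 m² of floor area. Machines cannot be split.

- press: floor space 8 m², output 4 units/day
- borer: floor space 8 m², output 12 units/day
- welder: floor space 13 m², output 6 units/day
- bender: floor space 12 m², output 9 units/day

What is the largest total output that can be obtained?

Allowing fractional choices, the relaxed optimum would be about 18.8, but machines are indivisible.
borer: floor space 8 ≤ 17, output 12.
bender: floor space 12 ≤ 17, output 9.
press + borer: floor space 8 + 8 = 16 ≤ 17, output 4 + 12 = 16.
Best is press and borer with total output 16.

16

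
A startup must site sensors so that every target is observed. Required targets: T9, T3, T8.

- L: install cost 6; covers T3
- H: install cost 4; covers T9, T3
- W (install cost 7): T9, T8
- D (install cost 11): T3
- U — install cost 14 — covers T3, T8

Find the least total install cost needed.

This is a weighted set-cover instance.
Choose H and W: together they cover T9, T3, T8 — every target.
Total install cost: 4 + 7 = 11.

11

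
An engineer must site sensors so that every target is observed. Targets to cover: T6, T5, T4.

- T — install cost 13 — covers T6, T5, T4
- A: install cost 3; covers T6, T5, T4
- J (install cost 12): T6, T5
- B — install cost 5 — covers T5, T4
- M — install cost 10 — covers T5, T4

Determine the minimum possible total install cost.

3

A alone covers T6, T5, T4 — every target.
Total install cost: 3.
No cover costs less than 3.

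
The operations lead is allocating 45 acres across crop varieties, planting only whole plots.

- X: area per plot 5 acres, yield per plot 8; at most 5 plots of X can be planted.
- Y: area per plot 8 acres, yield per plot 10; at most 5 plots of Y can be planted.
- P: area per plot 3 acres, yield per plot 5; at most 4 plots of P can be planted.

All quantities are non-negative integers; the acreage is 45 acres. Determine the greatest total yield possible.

P has the best ratio (5/3); taking only P gives at most 4×5 = 20 (stopped by the supply cap of 4).
Mixing does better — 5×X, 1×Y, and 4×P: area 45 ≤ 45, yield 5·8 + 1·10 + 4·5 = 70.

70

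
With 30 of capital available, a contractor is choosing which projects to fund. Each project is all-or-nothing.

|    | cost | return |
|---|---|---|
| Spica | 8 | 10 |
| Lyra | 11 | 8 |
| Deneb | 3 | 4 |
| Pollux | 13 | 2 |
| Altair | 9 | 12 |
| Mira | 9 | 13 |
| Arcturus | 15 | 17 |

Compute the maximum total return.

Take Spica, Deneb, Altair, and Mira: cost 8 + 3 + 9 + 9 = 29 ≤ 30, return 10 + 4 + 12 + 13 = 39.
No other feasible combination does better.

39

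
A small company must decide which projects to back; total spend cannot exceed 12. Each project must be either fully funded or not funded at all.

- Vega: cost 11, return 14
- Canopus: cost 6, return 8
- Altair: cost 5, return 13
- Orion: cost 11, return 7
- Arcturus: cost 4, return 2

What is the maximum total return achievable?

Altair + Arcturus: cost 5 + 4 = 9 ≤ 12, return 13 + 2 = 15.
Vega: cost 11 ≤ 12, return 14.
Canopus + Altair: cost 6 + 5 = 11 ≤ 12, return 8 + 13 = 21.
Best is Canopus and Altair with total return 21.

21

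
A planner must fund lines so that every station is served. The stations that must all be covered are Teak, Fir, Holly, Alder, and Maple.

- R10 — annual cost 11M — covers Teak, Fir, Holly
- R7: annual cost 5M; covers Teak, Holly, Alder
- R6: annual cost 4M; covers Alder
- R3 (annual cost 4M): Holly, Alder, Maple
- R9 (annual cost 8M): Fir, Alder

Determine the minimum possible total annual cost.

The greedy cost-per-new-station heuristic would pick R3, R7, and R9 for 17, but a cheaper cover exists.
Choose R10 and R3: together they cover Teak, Fir, Holly, Alder, Maple — every station.
Total annual cost: 11 + 4 = 15.
No cover costs less than 15.

15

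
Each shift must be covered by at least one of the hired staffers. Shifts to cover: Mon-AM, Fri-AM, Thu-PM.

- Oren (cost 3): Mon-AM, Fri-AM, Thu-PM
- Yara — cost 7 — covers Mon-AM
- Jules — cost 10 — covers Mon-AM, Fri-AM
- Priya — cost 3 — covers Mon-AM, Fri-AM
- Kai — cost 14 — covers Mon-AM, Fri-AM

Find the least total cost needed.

3

Oren alone covers Mon-AM, Fri-AM, Thu-PM — every shift.
Total cost: 3.
No cover costs less than 3.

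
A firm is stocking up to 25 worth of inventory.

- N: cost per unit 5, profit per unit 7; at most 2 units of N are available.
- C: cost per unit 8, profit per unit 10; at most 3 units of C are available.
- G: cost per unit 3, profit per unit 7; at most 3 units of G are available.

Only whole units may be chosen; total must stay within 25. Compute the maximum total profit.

41

This is a bounded integer knapsack.
2×C and 3×G: cost 25 ≤ 25, profit 2·10 + 3·7 = 41.
1×N, 1×C, and 3×G: cost 22 ≤ 25, profit 1·7 + 1·10 + 3·7 = 38.
Best is 41.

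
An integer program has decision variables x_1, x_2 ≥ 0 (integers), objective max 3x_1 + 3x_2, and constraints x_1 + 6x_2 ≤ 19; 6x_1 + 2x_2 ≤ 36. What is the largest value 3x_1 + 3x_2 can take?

(x_1,x_2)=(5,2): 1·5+6·2=17≤19, 6·5+2·2=34≤36, objective 21.
(x_1,x_2)=(5,1): 1·5+6·1=11≤19, 6·5+2·1=32≤36, objective 18.
No feasible integer point exceeds 21.

21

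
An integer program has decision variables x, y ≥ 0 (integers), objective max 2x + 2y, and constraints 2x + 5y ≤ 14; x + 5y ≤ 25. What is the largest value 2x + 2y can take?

14

(x,y)=(7,0): 2·7+5·0=14≤14, 1·7+5·0=7≤25, objective 14.
(x,y)=(6,0): 2·6+5·0=12≤14, 1·6+5·0=6≤25, objective 12.
No feasible integer point exceeds 14.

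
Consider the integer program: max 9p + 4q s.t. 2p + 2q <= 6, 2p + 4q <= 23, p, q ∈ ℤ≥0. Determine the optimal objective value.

(p,q)=(3,0): 2·3+2·0=6≤6, 2·3+4·0=6≤23, objective 27.
(p,q)=(2,1): 2·2+2·1=6≤6, 2·2+4·1=8≤23, objective 22.
(p,q)=(2,0): 2·2+2·0=4≤6, 2·2+4·0=4≤23, objective 18.
The best lattice point is (3,0), giving 27.

27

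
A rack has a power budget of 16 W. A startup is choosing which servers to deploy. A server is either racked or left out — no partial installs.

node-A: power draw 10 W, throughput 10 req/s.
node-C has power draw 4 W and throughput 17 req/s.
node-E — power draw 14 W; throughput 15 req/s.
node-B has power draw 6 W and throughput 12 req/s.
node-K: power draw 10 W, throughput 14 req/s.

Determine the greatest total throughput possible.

31

Allowing fractional choices, the relaxed optimum would be about 37.4, but servers are indivisible.
node-A + node-C: power draw 10 + 4 = 14 ≤ 16, throughput 10 + 17 = 27.
node-C + node-K: power draw 4 + 10 = 14 ≤ 16, throughput 17 + 14 = 31.
node-C + node-B: power draw 4 + 6 = 10 ≤ 16, throughput 17 + 12 = 29.
Best is node-C and node-K with total throughput 31.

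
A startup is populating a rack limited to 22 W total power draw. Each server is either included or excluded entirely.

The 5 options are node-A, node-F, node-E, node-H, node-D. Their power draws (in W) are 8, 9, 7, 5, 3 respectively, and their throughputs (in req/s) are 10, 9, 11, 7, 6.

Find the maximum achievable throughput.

This is a 0-1 knapsack instance.
Allowing fractional choices, the relaxed optimum would be about 32.8, but servers are indivisible.
node-A + node-E + node-D: power draw 8 + 7 + 3 = 18 ≤ 22, throughput 10 + 11 + 6 = 27.
node-A + node-E + node-H: power draw 8 + 7 + 5 = 20 ≤ 22, throughput 10 + 11 + 7 = 28.
node-F + node-E + node-H: power draw 9 + 7 + 5 = 21 ≤ 22, throughput 9 + 11 + 7 = 27.
Best is node-A, node-E, and node-H with total throughput 28.

28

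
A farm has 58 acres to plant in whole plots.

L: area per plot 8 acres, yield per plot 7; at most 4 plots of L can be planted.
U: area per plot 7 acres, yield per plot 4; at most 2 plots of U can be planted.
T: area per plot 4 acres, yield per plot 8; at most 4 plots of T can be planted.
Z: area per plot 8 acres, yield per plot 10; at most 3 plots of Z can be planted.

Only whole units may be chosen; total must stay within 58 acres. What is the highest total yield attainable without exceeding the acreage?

76

T has the best ratio (8/4); taking only T gives at most 4×8 = 32 (stopped by the supply cap of 4).
Mixing does better — 2×L, 4×T, and 3×Z: area 56 ≤ 58, yield 2·7 + 4·8 + 3·10 = 76.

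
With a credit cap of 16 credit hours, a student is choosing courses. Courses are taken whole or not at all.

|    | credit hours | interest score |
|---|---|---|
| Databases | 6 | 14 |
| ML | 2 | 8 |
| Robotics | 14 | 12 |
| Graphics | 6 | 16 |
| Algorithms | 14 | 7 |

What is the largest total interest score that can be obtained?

This is an integer program with binary decision variables.
Allowing fractional choices, the relaxed optimum would be about 39.7, but courses are indivisible.
Databases + ML + Graphics: credit hours 6 + 2 + 6 = 14 ≤ 16, interest score 14 + 8 + 16 = 38.
ML + Graphics: credit hours 2 + 6 = 8 ≤ 16, interest score 8 + 16 = 24.
Databases + Graphics: credit hours 6 + 6 = 12 ≤ 16, interest score 14 + 16 = 30.
Best is Databases, ML, and Graphics with total interest score 38.

38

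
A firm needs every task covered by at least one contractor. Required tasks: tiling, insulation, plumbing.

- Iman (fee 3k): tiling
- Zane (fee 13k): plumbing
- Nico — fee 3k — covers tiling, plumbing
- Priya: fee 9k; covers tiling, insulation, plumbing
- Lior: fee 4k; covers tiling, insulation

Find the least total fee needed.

Choose Nico and Lior: together they cover tiling, insulation, plumbing — every task.
Total fee: 3 + 4 = 7.
No cover costs less than 7.

7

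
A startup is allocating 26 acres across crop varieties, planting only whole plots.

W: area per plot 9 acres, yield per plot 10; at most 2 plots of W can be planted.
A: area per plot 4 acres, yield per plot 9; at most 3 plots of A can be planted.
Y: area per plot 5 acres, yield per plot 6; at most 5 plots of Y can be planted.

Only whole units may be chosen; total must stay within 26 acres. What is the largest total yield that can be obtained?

43

A has the best ratio (9/4); taking only A gives at most 3×9 = 27 (stopped by the supply cap of 3).
Mixing does better — 1×W, 3×A, and 1×Y: area 26 ≤ 26, yield 1·10 + 3·9 + 1·6 = 43.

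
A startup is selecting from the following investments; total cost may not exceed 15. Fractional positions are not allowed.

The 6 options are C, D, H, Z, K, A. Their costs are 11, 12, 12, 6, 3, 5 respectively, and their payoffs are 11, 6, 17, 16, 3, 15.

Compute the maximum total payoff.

34

Treat it as a binary knapsack problem.
Allowing fractional choices, the relaxed optimum would be about 36.7, but investments are indivisible.
Z + K + A: cost 6 + 3 + 5 = 14 ≤ 15, payoff 16 + 3 + 15 = 34.
Z + A: cost 6 + 5 = 11 ≤ 15, payoff 16 + 15 = 31.
Best is Z, K, and A with total payoff 34.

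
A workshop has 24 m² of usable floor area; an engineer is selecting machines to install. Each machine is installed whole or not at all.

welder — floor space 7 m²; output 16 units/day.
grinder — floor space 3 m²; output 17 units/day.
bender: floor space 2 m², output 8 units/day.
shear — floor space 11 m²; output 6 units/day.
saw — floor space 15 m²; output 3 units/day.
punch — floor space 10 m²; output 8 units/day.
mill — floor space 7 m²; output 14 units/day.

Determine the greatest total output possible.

55

This is a 0-1 knapsack instance.
Take welder, grinder, bender, and mill: floor space 7 + 3 + 2 + 7 = 19 ≤ 24, output 16 + 17 + 8 + 14 = 55.
No other feasible combination does better.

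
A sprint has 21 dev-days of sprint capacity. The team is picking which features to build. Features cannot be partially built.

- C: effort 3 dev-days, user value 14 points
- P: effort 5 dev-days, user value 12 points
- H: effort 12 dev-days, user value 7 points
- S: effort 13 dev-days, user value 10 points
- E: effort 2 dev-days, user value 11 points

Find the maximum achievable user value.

37

Take C, P, and E: effort 3 + 5 + 2 = 10 ≤ 21, user value 14 + 12 + 11 = 37.
No other feasible combination does better.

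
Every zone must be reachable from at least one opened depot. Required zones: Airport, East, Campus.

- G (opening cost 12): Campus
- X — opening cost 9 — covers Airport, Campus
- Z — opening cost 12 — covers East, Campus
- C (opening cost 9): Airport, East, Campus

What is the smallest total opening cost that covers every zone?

C alone covers Airport, East, Campus — every zone.
Total opening cost: 9.
No cover costs less than 9.

9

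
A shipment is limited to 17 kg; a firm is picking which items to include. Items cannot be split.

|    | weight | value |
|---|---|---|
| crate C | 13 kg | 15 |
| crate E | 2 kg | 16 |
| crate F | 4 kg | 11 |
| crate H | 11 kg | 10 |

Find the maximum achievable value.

Take crate E, crate F, and crate H: weight 2 + 4 + 11 = 17 ≤ 17, value 16 + 11 + 10 = 37.
No other feasible combination does better.

37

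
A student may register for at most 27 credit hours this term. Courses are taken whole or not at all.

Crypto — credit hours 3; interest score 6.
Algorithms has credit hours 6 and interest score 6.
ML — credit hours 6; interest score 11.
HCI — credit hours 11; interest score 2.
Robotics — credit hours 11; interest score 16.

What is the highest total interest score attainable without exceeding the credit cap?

39

Allowing fractional choices, the relaxed optimum would be about 39.2, but courses are indivisible.
Crypto + Algorithms + ML + Robotics: credit hours 3 + 6 + 6 + 11 = 26 ≤ 27, interest score 6 + 6 + 11 + 16 = 39.
Algorithms + ML + Robotics: credit hours 6 + 6 + 11 = 23 ≤ 27, interest score 6 + 11 + 16 = 33.
Crypto + ML + Robotics: credit hours 3 + 6 + 11 = 20 ≤ 27, interest score 6 + 11 + 16 = 33.
Best is Crypto, Algorithms, ML, and Robotics with total interest score 39.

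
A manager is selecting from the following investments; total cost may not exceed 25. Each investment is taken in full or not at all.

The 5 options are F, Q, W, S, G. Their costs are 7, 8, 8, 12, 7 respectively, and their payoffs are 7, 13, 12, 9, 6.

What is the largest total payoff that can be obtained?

This is an integer program with binary decision variables.
Q + W + G: cost 8 + 8 + 7 = 23 ≤ 25, payoff 13 + 12 + 6 = 31.
F + Q + W: cost 7 + 8 + 8 = 23 ≤ 25, payoff 7 + 13 + 12 = 32.
F + Q + G: cost 7 + 8 + 7 = 22 ≤ 25, payoff 7 + 13 + 6 = 26.
Best is F, Q, and W with total payoff 32.

32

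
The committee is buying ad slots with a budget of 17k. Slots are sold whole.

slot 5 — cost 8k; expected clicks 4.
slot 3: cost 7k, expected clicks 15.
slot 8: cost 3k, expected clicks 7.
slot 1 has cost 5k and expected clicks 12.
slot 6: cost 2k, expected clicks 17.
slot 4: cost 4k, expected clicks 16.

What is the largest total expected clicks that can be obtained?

55

This is a 0-1 knapsack instance.
slot 8 + slot 1 + slot 6 + slot 4: cost 3 + 5 + 2 + 4 = 14 ≤ 17, expected clicks 7 + 12 + 17 + 16 = 52.
slot 3 + slot 8 + slot 6 + slot 4: cost 7 + 3 + 2 + 4 = 16 ≤ 17, expected clicks 15 + 7 + 17 + 16 = 55.
Best is slot 3, slot 8, slot 6, and slot 4 with total expected clicks 55.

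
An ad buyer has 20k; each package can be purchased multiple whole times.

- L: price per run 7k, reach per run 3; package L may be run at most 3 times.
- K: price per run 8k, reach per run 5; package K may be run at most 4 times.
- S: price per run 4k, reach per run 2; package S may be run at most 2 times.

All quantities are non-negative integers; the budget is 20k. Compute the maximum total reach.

Take 2×K and 1×S: price 20 ≤ 20, reach 2·5 + 1·2 = 12.
No other integer combination yields more.

12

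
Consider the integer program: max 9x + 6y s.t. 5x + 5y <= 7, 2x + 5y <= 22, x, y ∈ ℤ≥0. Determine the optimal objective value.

(x,y)=(1,0): 5·1+5·0=5≤7, 2·1+5·0=2≤22, objective 9.
(x,y)=(0,1): 5·0+5·1=5≤7, 2·0+5·1=5≤22, objective 6.
(x,y)=(0,0): 5·0+5·0=0≤7, 2·0+5·0=0≤22, objective 0.
No feasible integer point exceeds 9.

9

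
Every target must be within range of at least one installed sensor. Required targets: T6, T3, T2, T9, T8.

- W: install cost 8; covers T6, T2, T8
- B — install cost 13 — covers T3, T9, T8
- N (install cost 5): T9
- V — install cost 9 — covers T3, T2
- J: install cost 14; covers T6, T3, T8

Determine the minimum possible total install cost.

21

This is an integer covering problem.
Choose W and B: together they cover T6, T3, T2, T9, T8 — every target.
Total install cost: 8 + 13 = 21.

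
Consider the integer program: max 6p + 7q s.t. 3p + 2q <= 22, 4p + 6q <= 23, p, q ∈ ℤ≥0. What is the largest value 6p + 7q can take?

(p,q)=(4,1): 3·4+2·1=14≤22, 4·4+6·1=22≤23, objective 31.
(p,q)=(5,0): 3·5+2·0=15≤22, 4·5+6·0=20≤23, objective 30.
No feasible integer point exceeds 31.

31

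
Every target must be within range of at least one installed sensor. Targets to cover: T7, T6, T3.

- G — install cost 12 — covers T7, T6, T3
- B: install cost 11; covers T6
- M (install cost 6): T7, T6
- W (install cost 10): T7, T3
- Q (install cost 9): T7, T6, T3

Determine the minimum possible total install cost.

9

The greedy cost-per-new-target heuristic would pick M and Q for 15, but a cheaper cover exists.
Q alone covers T7, T6, T3 — every target.
Total install cost: 9.
No cover costs less than 9.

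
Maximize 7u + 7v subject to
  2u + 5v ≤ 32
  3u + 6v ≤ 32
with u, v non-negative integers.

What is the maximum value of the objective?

70

(u,v)=(10,0) is feasible, giving 70.
(u,v)=(9,0) is feasible, giving 63.
The best lattice point is (10,0), giving 70.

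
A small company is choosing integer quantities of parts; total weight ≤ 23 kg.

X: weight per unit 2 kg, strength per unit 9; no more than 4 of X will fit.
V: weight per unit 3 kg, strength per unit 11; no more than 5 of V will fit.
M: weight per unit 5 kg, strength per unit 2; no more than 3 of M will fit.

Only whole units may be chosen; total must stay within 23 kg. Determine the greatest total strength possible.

X has the best ratio (9/2); taking only X gives at most 4×9 = 36 (stopped by the supply cap of 4).
Mixing does better — 4×X and 5×V: weight 23 ≤ 23, strength 4·9 + 5·11 = 91.

91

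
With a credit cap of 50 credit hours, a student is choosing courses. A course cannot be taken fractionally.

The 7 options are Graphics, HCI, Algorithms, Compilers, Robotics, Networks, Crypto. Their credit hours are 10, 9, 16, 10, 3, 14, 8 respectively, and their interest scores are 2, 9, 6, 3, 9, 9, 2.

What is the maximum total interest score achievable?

35

HCI + Algorithms + Robotics + Networks: credit hours 9 + 16 + 3 + 14 = 42 ≤ 50, interest score 9 + 6 + 9 + 9 = 33.
HCI + Algorithms + Robotics + Networks + Crypto: credit hours 9 + 16 + 3 + 14 + 8 = 50 ≤ 50, interest score 9 + 6 + 9 + 9 + 2 = 35.
HCI + Compilers + Robotics + Networks + Crypto: credit hours 9 + 10 + 3 + 14 + 8 = 44 ≤ 50, interest score 9 + 3 + 9 + 9 + 2 = 32.
Best is HCI, Algorithms, Robotics, Networks, and Crypto with total interest score 35.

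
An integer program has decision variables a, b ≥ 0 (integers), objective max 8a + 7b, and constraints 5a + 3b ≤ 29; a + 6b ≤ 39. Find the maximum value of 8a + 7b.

58

The continuous relaxation peaks at (2.11, 6.15) with value 59.93; rounding to a feasible lattice point costs some objective.
(a,b)=(2,6): 5·2+3·6=28≤29, 1·2+6·6=38≤39, objective 58.
(a,b)=(2,5): 5·2+3·5=25≤29, 1·2+6·5=32≤39, objective 51.
(a,b)=(1,6): 5·1+3·6=23≤29, 1·1+6·6=37≤39, objective 50.
No feasible integer point exceeds 58.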